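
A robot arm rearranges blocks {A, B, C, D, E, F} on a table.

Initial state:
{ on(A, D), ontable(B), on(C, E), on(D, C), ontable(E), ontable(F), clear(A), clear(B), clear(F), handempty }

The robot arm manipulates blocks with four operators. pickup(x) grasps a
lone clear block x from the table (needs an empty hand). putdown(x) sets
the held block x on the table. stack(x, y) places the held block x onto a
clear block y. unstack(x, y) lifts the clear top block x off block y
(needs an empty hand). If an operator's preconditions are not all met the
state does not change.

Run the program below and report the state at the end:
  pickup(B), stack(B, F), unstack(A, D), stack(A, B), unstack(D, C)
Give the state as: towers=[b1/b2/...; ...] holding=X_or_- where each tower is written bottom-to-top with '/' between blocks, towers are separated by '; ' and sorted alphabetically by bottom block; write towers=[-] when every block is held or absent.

step 1 (pickup(B)): towers=[E/C/D/A; F] holding=B
step 2 (stack(B, F)): towers=[E/C/D/A; F/B] holding=-
step 3 (unstack(A, D)): towers=[E/C/D; F/B] holding=A
step 4 (stack(A, B)): towers=[E/C/D; F/B/A] holding=-
step 5 (unstack(D, C)): towers=[E/C; F/B/A] holding=D

towers=[E/C; F/B/A] holding=D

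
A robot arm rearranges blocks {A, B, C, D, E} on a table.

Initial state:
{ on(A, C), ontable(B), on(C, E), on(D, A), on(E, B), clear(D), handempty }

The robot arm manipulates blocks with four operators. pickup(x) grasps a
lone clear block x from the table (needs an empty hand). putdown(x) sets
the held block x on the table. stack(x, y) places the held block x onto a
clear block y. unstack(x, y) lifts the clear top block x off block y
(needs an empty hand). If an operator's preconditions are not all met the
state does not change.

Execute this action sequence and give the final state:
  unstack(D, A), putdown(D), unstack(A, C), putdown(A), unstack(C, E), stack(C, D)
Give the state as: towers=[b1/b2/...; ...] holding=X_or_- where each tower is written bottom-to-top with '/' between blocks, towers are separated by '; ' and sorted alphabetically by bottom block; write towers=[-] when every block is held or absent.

towers=[A; B/E; D/C] holding=-

step 1 (unstack(D, A)): towers=[B/E/C/A] holding=D
step 2 (putdown(D)): towers=[B/E/C/A; D] holding=-
step 3 (unstack(A, C)): towers=[B/E/C; D] holding=A
step 4 (putdown(A)): towers=[A; B/E/C; D] holding=-
step 5 (unstack(C, E)): towers=[A; B/E; D] holding=C
step 6 (stack(C, D)): towers=[A; B/E; D/C] holding=-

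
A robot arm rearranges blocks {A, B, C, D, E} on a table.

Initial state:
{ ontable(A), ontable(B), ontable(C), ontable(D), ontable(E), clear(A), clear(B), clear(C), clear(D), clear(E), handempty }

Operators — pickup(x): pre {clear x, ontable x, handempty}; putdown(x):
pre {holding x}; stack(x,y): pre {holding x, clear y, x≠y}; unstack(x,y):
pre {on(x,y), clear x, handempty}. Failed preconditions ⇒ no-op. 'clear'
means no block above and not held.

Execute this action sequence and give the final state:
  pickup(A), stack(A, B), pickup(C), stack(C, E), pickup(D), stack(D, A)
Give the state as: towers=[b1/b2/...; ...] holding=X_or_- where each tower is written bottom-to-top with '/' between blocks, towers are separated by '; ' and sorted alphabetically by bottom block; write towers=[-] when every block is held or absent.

step 1 (pickup(A)): towers=[B; C; D; E] holding=A
step 2 (stack(A, B)): towers=[B/A; C; D; E] holding=-
step 3 (pickup(C)): towers=[B/A; D; E] holding=C
step 4 (stack(C, E)): towers=[B/A; D; E/C] holding=-
step 5 (pickup(D)): towers=[B/A; E/C] holding=D
step 6 (stack(D, A)): towers=[B/A/D; E/C] holding=-

towers=[B/A/D; E/C] holding=-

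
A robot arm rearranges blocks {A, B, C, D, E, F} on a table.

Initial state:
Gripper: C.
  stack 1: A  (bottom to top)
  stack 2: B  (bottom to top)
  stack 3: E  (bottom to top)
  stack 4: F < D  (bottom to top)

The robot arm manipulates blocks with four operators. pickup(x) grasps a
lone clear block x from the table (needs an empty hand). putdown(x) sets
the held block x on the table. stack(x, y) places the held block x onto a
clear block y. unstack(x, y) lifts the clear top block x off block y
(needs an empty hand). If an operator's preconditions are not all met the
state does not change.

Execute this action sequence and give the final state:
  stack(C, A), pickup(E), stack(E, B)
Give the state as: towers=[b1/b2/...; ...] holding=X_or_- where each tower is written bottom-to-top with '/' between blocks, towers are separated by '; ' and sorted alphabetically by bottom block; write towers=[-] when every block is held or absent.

towers=[A/C; B/E; F/D] holding=-

step 1 (stack(C, A)): towers=[A/C; B; E; F/D] holding=-
step 2 (pickup(E)): towers=[A/C; B; F/D] holding=E
step 3 (stack(E, B)): towers=[A/C; B/E; F/D] holding=-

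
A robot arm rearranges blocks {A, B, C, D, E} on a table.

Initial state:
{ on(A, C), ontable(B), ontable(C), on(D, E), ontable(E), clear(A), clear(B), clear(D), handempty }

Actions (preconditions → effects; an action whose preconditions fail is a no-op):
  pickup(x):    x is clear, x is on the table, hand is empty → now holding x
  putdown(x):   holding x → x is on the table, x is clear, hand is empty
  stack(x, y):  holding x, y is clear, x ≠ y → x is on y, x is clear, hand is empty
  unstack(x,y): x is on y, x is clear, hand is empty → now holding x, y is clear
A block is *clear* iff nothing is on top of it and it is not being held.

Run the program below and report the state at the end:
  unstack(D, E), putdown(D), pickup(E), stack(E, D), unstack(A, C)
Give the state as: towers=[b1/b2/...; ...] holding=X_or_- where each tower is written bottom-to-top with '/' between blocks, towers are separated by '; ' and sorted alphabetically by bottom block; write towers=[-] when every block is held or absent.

step 1 (unstack(D, E)): towers=[B; C/A; E] holding=D
step 2 (putdown(D)): towers=[B; C/A; D; E] holding=-
step 3 (pickup(E)): towers=[B; C/A; D] holding=E
step 4 (stack(E, D)): towers=[B; C/A; D/E] holding=-
step 5 (unstack(A, C)): towers=[B; C; D/E] holding=A

towers=[B; C; D/E] holding=A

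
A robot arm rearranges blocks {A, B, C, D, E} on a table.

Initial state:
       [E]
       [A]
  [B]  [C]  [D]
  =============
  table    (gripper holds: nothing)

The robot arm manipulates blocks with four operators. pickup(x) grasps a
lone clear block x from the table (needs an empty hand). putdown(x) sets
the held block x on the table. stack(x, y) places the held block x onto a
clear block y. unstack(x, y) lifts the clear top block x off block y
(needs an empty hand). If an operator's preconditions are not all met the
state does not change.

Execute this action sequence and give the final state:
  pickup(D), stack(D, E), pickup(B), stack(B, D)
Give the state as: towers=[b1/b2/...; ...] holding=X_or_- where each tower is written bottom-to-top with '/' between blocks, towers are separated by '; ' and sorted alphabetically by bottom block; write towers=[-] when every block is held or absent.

step 1 (pickup(D)): towers=[B; C/A/E] holding=D
step 2 (stack(D, E)): towers=[B; C/A/E/D] holding=-
step 3 (pickup(B)): towers=[C/A/E/D] holding=B
step 4 (stack(B, D)): towers=[C/A/E/D/B] holding=-

towers=[C/A/E/D/B] holding=-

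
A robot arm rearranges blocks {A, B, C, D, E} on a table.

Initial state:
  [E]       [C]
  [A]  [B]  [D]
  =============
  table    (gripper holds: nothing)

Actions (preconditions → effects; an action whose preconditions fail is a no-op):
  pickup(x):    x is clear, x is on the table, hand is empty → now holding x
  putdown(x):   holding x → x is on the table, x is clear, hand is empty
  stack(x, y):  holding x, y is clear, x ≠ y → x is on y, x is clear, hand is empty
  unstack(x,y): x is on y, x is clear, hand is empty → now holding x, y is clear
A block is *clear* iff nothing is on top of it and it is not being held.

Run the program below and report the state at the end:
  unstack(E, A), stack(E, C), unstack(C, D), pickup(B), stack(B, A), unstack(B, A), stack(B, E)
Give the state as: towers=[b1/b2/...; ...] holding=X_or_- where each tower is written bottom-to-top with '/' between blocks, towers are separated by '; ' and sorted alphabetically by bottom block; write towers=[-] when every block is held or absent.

towers=[A; D/C/E/B] holding=-

step 1 (unstack(E, A)): towers=[A; B; D/C] holding=E
step 2 (stack(E, C)): towers=[A; B; D/C/E] holding=-
step 3 (unstack(C, D)) [no-op]: towers=[A; B; D/C/E] holding=-
step 4 (pickup(B)): towers=[A; D/C/E] holding=B
step 5 (stack(B, A)): towers=[A/B; D/C/E] holding=-
step 6 (unstack(B, A)): towers=[A; D/C/E] holding=B
step 7 (stack(B, E)): towers=[A; D/C/E/B] holding=-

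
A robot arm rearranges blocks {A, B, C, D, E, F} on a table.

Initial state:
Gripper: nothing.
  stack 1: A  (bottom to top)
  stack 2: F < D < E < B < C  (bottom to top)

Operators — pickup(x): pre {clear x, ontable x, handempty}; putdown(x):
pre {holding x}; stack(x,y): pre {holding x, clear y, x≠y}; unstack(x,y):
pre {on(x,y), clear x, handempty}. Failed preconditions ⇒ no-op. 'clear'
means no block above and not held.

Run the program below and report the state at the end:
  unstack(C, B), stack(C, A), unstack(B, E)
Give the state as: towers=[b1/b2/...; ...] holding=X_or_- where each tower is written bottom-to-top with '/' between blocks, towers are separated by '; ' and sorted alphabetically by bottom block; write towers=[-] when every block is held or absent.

towers=[A/C; F/D/E] holding=B

step 1 (unstack(C, B)): towers=[A; F/D/E/B] holding=C
step 2 (stack(C, A)): towers=[A/C; F/D/E/B] holding=-
step 3 (unstack(B, E)): towers=[A/C; F/D/E] holding=B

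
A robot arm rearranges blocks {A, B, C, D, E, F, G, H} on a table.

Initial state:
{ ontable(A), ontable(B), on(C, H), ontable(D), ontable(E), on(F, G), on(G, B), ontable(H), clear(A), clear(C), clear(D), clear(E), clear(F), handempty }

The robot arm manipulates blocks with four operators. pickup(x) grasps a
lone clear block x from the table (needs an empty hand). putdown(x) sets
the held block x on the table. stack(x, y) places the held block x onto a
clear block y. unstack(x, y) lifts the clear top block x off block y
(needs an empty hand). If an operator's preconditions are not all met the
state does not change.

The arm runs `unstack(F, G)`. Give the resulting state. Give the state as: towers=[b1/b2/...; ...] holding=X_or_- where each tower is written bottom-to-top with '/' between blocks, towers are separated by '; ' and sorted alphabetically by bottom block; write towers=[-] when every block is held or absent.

before: towers=[A; B/G/F; D; E; H/C] holding=-
pre[unstack(F, G)]: on(F,G) yes, clear(F) yes, handempty yes
all met → apply unstack(F, G)
after:  towers=[A; B/G; D; E; H/C] holding=F

towers=[A; B/G; D; E; H/C] holding=F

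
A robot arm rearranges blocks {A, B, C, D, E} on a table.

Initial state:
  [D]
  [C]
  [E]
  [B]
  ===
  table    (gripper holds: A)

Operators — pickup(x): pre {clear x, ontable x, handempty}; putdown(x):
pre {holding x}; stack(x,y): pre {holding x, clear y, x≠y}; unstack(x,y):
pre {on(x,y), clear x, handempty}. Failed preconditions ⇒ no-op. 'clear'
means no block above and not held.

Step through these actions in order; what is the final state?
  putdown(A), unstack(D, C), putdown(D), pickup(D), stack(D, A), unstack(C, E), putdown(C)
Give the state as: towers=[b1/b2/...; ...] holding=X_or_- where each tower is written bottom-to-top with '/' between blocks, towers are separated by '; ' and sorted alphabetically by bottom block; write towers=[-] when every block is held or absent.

step 1 (putdown(A)): towers=[A; B/E/C/D] holding=-
step 2 (unstack(D, C)): towers=[A; B/E/C] holding=D
step 3 (putdown(D)): towers=[A; B/E/C; D] holding=-
step 4 (pickup(D)): towers=[A; B/E/C] holding=D
step 5 (stack(D, A)): towers=[A/D; B/E/C] holding=-
step 6 (unstack(C, E)): towers=[A/D; B/E] holding=C
step 7 (putdown(C)): towers=[A/D; B/E; C] holding=-

towers=[A/D; B/E; C] holding=-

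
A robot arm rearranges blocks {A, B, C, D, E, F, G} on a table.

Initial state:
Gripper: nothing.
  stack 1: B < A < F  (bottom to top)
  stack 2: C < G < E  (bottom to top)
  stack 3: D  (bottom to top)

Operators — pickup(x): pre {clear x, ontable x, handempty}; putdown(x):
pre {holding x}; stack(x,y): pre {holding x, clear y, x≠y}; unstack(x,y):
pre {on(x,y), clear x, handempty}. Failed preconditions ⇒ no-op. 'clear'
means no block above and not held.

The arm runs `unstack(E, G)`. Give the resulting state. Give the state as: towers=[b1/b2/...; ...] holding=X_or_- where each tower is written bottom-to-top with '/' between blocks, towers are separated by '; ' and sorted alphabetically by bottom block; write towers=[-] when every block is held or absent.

before: towers=[B/A/F; C/G/E; D] holding=-
pre[unstack(E, G)]: on(E,G) ✓, clear(E) ✓, handempty ✓
all met → apply unstack(E, G)
after:  towers=[B/A/F; C/G; D] holding=E

towers=[B/A/F; C/G; D] holding=E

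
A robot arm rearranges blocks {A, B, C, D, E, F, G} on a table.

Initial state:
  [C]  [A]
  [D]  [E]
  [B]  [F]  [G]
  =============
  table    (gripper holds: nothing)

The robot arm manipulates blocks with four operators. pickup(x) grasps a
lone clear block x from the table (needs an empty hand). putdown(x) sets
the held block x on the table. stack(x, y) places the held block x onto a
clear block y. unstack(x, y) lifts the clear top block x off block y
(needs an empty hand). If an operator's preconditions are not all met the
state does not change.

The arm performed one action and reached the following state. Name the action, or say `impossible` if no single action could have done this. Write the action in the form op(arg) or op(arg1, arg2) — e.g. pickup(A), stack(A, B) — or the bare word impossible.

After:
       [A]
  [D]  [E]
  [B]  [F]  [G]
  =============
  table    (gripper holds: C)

target: towers=[B/D; F/E/A; G] holding=C
         pickup(G) → towers=[B/D/C; F/E/A] holding=G
     unstack(A, E) → towers=[B/D/C; F/E; G] holding=A
     unstack(C, D) → towers=[B/D; F/E/A; G] holding=C  ← match

unstack(C, D)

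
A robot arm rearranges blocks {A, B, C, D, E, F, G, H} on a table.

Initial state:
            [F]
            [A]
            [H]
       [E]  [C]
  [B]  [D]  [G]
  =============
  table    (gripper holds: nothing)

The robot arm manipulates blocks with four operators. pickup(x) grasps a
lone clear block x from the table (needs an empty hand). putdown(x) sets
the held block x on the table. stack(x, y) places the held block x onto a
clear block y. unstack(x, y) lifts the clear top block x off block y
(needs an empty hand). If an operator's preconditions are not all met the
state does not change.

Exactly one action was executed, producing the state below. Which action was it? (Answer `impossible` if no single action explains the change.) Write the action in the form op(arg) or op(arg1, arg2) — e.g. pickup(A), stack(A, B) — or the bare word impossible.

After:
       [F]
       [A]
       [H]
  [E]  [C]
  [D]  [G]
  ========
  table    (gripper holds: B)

target: towers=[D/E; G/C/H/A/F] holding=B
     unstack(E, D) → towers=[B; D; G/C/H/A/F] holding=E
         pickup(B) → towers=[D/E; G/C/H/A/F] holding=B  ← match
     unstack(F, A) → towers=[B; D/E; G/C/H/A] holding=F

pickup(B)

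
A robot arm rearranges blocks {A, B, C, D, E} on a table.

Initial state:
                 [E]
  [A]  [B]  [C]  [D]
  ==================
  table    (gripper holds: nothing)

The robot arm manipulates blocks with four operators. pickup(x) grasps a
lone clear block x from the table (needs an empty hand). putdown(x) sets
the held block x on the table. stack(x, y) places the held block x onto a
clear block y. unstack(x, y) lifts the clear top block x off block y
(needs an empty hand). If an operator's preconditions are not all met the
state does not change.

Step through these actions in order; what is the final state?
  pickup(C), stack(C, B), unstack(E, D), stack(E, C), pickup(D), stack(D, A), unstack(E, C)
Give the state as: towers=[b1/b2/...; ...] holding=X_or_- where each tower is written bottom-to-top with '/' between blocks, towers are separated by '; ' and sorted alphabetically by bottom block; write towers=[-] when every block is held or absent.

towers=[A/D; B/C] holding=E

step 1 (pickup(C)): towers=[A; B; D/E] holding=C
step 2 (stack(C, B)): towers=[A; B/C; D/E] holding=-
step 3 (unstack(E, D)): towers=[A; B/C; D] holding=E
step 4 (stack(E, C)): towers=[A; B/C/E; D] holding=-
step 5 (pickup(D)): towers=[A; B/C/E] holding=D
step 6 (stack(D, A)): towers=[A/D; B/C/E] holding=-
step 7 (unstack(E, C)): towers=[A/D; B/C] holding=E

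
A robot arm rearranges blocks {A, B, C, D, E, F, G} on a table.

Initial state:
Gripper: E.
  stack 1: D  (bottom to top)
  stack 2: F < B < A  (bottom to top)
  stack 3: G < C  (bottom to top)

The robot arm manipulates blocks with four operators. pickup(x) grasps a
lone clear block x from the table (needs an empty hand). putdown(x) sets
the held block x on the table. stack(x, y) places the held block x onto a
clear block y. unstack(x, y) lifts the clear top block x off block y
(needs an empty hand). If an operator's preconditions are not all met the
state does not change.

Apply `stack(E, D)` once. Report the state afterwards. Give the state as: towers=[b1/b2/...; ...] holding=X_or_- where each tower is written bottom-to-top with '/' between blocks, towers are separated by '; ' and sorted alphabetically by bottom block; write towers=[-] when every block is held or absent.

towers=[D/E; F/B/A; G/C] holding=-

before: towers=[D; F/B/A; G/C] holding=E
pre[stack(E, D)]: holding(E) ✓, clear(D) ✓, E≠D ✓
all met → apply stack(E, D)
after:  towers=[D/E; F/B/A; G/C] holding=-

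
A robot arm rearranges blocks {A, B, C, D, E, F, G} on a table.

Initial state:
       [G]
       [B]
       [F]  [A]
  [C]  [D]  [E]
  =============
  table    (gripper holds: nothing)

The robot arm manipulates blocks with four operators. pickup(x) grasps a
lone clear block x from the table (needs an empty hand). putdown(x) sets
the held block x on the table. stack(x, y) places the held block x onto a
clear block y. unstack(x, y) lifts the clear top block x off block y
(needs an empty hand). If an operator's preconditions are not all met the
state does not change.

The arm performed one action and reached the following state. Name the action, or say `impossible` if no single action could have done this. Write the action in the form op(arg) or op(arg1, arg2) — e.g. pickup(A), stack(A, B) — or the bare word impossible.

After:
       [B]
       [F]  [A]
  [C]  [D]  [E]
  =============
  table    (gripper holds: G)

target: towers=[C; D/F/B; E/A] holding=G
     unstack(G, B) → towers=[C; D/F/B; E/A] holding=G  ← match
     unstack(A, E) → towers=[C; D/F/B/G; E] holding=A
         pickup(C) → towers=[D/F/B/G; E/A] holding=C

unstack(G, B)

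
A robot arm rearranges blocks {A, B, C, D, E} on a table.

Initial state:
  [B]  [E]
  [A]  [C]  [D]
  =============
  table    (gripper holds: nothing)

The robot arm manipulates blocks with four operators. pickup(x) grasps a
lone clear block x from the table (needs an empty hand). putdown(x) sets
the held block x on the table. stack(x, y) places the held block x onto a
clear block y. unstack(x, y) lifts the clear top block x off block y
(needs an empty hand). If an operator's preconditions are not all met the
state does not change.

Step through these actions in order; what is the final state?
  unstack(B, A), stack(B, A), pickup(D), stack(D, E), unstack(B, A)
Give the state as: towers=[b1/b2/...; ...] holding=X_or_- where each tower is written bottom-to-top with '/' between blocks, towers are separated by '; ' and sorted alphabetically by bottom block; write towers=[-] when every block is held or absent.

step 1 (unstack(B, A)): towers=[A; C/E; D] holding=B
step 2 (stack(B, A)): towers=[A/B; C/E; D] holding=-
step 3 (pickup(D)): towers=[A/B; C/E] holding=D
step 4 (stack(D, E)): towers=[A/B; C/E/D] holding=-
step 5 (unstack(B, A)): towers=[A; C/E/D] holding=B

towers=[A; C/E/D] holding=B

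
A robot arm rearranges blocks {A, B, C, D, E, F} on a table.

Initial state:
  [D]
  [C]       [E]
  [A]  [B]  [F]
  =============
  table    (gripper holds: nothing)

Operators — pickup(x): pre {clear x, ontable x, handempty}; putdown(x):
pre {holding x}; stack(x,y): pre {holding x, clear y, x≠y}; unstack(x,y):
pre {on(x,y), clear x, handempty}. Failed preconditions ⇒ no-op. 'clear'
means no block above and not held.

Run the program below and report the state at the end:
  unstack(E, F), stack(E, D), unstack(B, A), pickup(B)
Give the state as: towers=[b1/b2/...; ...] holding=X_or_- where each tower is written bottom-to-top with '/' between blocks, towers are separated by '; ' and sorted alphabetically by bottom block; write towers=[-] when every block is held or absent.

towers=[A/C/D/E; F] holding=B

step 1 (unstack(E, F)): towers=[A/C/D; B; F] holding=E
step 2 (stack(E, D)): towers=[A/C/D/E; B; F] holding=-
step 3 (unstack(B, A)) [no-op]: towers=[A/C/D/E; B; F] holding=-
step 4 (pickup(B)): towers=[A/C/D/E; F] holding=B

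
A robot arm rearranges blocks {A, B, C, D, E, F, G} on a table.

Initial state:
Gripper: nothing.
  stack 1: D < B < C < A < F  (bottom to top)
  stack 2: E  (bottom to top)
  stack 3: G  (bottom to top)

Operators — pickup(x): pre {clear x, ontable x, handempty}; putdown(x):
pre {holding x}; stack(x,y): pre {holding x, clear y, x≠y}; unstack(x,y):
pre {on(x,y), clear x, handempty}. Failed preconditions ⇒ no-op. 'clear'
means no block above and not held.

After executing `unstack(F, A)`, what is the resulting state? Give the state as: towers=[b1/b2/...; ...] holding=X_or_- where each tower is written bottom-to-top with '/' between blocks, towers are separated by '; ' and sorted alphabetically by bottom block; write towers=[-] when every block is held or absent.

before: towers=[D/B/C/A/F; E; G] holding=-
pre[unstack(F, A)]: on(F,A) ok, clear(F) ok, handempty ok
all met → apply unstack(F, A)
after:  towers=[D/B/C/A; E; G] holding=F

towers=[D/B/C/A; E; G] holding=F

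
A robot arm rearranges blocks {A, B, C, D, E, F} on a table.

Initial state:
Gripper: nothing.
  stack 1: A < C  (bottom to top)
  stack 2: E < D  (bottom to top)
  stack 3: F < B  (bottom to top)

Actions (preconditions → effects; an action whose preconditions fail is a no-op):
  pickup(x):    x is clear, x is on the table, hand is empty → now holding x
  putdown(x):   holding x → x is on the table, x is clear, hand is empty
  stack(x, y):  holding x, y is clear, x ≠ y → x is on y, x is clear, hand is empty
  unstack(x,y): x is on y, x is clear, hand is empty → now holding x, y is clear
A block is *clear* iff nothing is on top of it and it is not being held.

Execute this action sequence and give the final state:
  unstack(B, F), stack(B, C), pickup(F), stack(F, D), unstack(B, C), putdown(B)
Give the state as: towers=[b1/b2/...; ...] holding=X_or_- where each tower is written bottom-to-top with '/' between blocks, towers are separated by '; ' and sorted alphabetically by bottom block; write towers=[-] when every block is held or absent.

step 1 (unstack(B, F)): towers=[A/C; E/D; F] holding=B
step 2 (stack(B, C)): towers=[A/C/B; E/D; F] holding=-
step 3 (pickup(F)): towers=[A/C/B; E/D] holding=F
step 4 (stack(F, D)): towers=[A/C/B; E/D/F] holding=-
step 5 (unstack(B, C)): towers=[A/C; E/D/F] holding=B
step 6 (putdown(B)): towers=[A/C; B; E/D/F] holding=-

towers=[A/C; B; E/D/F] holding=-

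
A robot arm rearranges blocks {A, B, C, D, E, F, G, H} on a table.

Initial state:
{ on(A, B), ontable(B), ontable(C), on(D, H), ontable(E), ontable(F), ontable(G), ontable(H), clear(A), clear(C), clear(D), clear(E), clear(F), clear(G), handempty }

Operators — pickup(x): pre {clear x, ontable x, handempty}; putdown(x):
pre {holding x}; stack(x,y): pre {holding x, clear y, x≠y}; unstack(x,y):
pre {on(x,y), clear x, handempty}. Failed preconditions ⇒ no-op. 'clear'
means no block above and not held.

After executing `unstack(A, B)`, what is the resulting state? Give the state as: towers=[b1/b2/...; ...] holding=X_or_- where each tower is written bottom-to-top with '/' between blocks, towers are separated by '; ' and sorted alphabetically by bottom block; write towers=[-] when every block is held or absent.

towers=[B; C; E; F; G; H/D] holding=A

before: towers=[B/A; C; E; F; G; H/D] holding=-
pre[unstack(A, B)]: on(A,B) ✓, clear(A) ✓, handempty ✓
all met → apply unstack(A, B)
after:  towers=[B; C; E; F; G; H/D] holding=A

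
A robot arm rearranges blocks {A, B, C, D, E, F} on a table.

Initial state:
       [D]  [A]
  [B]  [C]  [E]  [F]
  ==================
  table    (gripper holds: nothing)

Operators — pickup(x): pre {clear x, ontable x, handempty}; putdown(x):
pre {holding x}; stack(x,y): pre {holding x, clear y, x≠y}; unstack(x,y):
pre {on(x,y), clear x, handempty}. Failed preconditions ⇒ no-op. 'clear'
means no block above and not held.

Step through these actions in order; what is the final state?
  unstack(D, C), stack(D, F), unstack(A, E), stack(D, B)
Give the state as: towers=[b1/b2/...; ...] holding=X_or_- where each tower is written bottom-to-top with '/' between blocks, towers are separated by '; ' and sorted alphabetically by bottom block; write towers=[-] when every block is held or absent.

towers=[B; C; E; F/D] holding=A

step 1 (unstack(D, C)): towers=[B; C; E/A; F] holding=D
step 2 (stack(D, F)): towers=[B; C; E/A; F/D] holding=-
step 3 (unstack(A, E)): towers=[B; C; E; F/D] holding=A
step 4 (stack(D, B)) [no-op]: towers=[B; C; E; F/D] holding=A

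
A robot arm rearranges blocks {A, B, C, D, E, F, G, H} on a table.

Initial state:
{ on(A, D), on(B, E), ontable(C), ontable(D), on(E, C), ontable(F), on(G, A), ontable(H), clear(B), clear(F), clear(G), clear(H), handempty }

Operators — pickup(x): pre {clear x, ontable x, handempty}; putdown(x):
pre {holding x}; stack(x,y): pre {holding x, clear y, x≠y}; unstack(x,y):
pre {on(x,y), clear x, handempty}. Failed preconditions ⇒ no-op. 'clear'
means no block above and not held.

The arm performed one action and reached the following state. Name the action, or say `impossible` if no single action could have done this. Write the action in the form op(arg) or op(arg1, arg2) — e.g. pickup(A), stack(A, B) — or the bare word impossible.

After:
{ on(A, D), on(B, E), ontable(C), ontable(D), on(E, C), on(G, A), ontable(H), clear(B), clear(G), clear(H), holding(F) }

target: towers=[C/E/B; D/A/G; H] holding=F
     unstack(G, A) → towers=[C/E/B; D/A; F; H] holding=G
         pickup(H) → towers=[C/E/B; D/A/G; F] holding=H
     unstack(B, E) → towers=[C/E; D/A/G; F; H] holding=B
         pickup(F) → towers=[C/E/B; D/A/G; H] holding=F  ← match

pickup(F)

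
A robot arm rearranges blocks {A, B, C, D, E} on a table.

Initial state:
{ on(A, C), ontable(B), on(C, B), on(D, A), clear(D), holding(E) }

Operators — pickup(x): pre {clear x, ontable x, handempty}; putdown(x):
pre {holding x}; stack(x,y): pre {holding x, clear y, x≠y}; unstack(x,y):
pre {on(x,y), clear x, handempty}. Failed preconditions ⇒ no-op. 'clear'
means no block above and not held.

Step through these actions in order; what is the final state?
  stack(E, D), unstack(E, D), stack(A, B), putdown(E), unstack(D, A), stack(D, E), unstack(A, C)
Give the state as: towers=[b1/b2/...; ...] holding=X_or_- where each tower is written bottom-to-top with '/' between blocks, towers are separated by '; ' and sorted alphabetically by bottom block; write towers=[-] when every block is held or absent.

towers=[B/C; E/D] holding=A

step 1 (stack(E, D)): towers=[B/C/A/D/E] holding=-
step 2 (unstack(E, D)): towers=[B/C/A/D] holding=E
step 3 (stack(A, B)) [no-op]: towers=[B/C/A/D] holding=E
step 4 (putdown(E)): towers=[B/C/A/D; E] holding=-
step 5 (unstack(D, A)): towers=[B/C/A; E] holding=D
step 6 (stack(D, E)): towers=[B/C/A; E/D] holding=-
step 7 (unstack(A, C)): towers=[B/C; E/D] holding=A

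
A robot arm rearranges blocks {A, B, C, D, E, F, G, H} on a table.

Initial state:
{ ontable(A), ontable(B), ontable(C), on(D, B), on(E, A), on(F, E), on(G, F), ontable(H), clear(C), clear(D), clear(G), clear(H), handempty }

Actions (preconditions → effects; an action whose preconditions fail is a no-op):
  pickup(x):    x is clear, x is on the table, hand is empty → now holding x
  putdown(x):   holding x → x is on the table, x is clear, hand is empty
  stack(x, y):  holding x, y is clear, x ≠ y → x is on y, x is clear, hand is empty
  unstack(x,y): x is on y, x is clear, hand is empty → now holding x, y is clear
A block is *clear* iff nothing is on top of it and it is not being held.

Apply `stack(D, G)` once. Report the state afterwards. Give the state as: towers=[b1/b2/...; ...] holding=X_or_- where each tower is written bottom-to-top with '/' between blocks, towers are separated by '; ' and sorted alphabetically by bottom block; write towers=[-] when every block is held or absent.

towers=[A/E/F/G; B/D; C; H] holding=-

before: towers=[A/E/F/G; B/D; C; H] holding=-
pre[stack(D, G)]: holding(D) no, clear(G) yes, D≠G yes
holding(D) unmet → stack(D, G) is a no-op
after:  towers=[A/E/F/G; B/D; C; H] holding=-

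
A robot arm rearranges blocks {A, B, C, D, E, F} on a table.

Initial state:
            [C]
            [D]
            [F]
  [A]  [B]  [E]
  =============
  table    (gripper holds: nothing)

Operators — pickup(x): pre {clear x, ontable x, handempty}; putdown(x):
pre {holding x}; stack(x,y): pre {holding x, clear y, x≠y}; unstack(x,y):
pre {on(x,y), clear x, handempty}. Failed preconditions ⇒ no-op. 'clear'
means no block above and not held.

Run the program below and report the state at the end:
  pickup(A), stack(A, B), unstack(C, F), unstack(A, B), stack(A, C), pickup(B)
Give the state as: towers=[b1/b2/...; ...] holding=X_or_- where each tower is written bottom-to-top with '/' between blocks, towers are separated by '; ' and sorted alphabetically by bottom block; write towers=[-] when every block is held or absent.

step 1 (pickup(A)): towers=[B; E/F/D/C] holding=A
step 2 (stack(A, B)): towers=[B/A; E/F/D/C] holding=-
step 3 (unstack(C, F)) [no-op]: towers=[B/A; E/F/D/C] holding=-
step 4 (unstack(A, B)): towers=[B; E/F/D/C] holding=A
step 5 (stack(A, C)): towers=[B; E/F/D/C/A] holding=-
step 6 (pickup(B)): towers=[E/F/D/C/A] holding=B

towers=[E/F/D/C/A] holding=B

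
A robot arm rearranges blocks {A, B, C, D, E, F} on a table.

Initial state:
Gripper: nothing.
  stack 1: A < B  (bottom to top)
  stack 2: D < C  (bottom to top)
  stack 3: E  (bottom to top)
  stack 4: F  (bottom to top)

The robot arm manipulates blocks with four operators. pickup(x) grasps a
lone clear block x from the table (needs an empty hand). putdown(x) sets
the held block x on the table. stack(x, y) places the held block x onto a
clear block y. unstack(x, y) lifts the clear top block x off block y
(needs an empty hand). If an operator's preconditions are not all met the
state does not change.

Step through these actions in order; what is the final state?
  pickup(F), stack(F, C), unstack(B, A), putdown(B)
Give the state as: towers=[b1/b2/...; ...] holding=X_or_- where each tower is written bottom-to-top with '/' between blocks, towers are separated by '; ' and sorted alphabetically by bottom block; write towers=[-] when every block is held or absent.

step 1 (pickup(F)): towers=[A/B; D/C; E] holding=F
step 2 (stack(F, C)): towers=[A/B; D/C/F; E] holding=-
step 3 (unstack(B, A)): towers=[A; D/C/F; E] holding=B
step 4 (putdown(B)): towers=[A; B; D/C/F; E] holding=-

towers=[A; B; D/C/F; E] holding=-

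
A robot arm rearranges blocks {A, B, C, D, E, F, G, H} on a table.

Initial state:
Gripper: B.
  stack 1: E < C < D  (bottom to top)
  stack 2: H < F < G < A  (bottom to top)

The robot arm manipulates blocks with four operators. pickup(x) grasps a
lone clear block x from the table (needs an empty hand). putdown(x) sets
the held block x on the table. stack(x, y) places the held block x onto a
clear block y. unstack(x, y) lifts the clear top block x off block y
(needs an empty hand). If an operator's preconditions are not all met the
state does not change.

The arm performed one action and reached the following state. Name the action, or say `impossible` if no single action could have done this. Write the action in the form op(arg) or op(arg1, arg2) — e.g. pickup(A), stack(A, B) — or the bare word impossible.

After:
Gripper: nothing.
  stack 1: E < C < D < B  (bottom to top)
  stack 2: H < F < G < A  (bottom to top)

stack(B, D)

target: towers=[E/C/D/B; H/F/G/A] holding=-
        putdown(B) → towers=[B; E/C/D; H/F/G/A] holding=-
       stack(B, A) → towers=[E/C/D; H/F/G/A/B] holding=-
       stack(B, D) → towers=[E/C/D/B; H/F/G/A] holding=-  ← match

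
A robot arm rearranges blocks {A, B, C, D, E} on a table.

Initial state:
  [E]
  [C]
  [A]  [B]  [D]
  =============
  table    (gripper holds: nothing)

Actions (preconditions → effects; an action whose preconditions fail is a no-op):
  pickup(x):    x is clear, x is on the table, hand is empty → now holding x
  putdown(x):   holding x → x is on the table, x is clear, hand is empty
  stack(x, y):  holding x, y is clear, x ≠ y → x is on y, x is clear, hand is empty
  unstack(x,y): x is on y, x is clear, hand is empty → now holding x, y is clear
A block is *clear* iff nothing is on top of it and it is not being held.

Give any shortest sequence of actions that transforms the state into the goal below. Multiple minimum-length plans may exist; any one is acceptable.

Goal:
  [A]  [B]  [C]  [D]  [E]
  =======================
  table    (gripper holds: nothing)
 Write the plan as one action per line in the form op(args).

step 1 (unstack(E, C)): towers=[A/C; B; D] holding=E
step 2 (putdown(E)): towers=[A/C; B; D; E] holding=-
step 3 (unstack(C, A)): towers=[A; B; D; E] holding=C
step 4 (putdown(C)): towers=[A; B; C; D; E] holding=-
goal check: towers=[A; B; C; D; E] holding=- — reached (length 4, optimal by BFS)

unstack(E, C)
putdown(E)
unstack(C, A)
putdown(C)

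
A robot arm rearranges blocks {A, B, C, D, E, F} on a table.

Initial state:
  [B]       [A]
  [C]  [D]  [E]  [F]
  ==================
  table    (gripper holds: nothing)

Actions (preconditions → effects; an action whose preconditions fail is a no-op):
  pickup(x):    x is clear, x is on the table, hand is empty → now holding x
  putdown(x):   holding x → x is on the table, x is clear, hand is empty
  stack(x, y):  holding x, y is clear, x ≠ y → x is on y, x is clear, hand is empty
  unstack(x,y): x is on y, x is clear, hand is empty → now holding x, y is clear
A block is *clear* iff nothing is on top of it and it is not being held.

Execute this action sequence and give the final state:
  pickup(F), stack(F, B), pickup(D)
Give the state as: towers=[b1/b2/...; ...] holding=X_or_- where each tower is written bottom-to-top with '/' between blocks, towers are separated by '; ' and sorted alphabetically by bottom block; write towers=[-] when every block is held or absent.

towers=[C/B/F; E/A] holding=D

step 1 (pickup(F)): towers=[C/B; D; E/A] holding=F
step 2 (stack(F, B)): towers=[C/B/F; D; E/A] holding=-
step 3 (pickup(D)): towers=[C/B/F; E/A] holding=D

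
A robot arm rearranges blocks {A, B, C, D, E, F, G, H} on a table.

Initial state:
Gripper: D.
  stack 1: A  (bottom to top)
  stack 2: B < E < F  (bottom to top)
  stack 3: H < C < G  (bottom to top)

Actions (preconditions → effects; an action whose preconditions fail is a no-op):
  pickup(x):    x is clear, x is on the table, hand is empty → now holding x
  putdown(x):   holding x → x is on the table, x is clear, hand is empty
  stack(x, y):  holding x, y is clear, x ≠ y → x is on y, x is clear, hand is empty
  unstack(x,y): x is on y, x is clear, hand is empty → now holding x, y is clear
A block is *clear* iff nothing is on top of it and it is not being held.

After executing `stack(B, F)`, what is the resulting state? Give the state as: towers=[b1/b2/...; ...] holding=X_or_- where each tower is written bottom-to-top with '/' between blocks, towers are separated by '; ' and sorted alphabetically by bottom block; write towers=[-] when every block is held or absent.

before: towers=[A; B/E/F; H/C/G] holding=D
pre[stack(B, F)]: holding(B) fail, clear(F) ok, B≠F ok
holding(B) unmet → stack(B, F) is a no-op
after:  towers=[A; B/E/F; H/C/G] holding=D

towers=[A; B/E/F; H/C/G] holding=D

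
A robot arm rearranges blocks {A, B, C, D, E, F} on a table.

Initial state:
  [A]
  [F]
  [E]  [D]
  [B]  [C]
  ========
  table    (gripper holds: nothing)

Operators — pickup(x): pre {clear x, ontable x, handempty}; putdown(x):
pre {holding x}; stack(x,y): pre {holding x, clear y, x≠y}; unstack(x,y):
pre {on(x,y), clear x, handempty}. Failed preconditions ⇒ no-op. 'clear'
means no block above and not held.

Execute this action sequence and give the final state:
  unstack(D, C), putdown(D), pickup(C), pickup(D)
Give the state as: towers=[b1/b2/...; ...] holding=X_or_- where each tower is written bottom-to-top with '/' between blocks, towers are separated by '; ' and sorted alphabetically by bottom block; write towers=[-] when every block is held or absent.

step 1 (unstack(D, C)): towers=[B/E/F/A; C] holding=D
step 2 (putdown(D)): towers=[B/E/F/A; C; D] holding=-
step 3 (pickup(C)): towers=[B/E/F/A; D] holding=C
step 4 (pickup(D)) [no-op]: towers=[B/E/F/A; D] holding=C

towers=[B/E/F/A; D] holding=C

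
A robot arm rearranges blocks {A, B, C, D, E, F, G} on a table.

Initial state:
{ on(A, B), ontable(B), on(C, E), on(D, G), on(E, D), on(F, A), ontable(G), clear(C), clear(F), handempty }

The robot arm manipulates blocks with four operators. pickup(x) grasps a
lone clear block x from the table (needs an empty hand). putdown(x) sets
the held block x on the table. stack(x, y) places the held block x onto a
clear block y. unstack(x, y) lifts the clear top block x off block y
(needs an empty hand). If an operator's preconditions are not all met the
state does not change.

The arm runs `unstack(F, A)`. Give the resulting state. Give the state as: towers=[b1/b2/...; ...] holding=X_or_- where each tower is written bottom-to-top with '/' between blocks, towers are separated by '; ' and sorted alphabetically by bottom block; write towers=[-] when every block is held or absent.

before: towers=[B/A/F; G/D/E/C] holding=-
pre[unstack(F, A)]: on(F,A) yes, clear(F) yes, handempty yes
all met → apply unstack(F, A)
after:  towers=[B/A; G/D/E/C] holding=F

towers=[B/A; G/D/E/C] holding=F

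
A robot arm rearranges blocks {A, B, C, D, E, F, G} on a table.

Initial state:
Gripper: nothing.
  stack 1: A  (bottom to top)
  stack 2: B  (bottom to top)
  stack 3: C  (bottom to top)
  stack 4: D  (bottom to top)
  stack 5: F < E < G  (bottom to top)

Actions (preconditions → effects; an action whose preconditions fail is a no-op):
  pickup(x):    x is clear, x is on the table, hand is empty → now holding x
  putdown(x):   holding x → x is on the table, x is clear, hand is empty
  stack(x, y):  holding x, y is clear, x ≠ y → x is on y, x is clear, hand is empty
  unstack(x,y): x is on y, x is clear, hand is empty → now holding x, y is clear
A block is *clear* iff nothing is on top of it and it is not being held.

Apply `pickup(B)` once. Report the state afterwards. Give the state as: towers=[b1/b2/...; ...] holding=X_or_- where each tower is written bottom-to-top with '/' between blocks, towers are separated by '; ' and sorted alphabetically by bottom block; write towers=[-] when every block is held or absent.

towers=[A; C; D; F/E/G] holding=B

before: towers=[A; B; C; D; F/E/G] holding=-
pre[pickup(B)]: clear(B) ok, ontable(B) ok, handempty ok
all met → apply pickup(B)
after:  towers=[A; C; D; F/E/G] holding=B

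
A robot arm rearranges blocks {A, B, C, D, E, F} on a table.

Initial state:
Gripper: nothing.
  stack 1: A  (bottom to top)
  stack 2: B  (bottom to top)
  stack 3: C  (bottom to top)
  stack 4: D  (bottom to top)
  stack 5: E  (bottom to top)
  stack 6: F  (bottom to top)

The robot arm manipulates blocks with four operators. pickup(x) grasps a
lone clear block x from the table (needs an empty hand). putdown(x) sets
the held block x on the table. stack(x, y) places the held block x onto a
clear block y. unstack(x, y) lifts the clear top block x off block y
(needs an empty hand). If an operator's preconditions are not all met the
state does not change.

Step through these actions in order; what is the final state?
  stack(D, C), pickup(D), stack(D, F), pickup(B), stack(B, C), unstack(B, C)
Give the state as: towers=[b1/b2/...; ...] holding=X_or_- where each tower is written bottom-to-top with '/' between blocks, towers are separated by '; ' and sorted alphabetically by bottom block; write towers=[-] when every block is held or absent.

step 1 (stack(D, C)) [no-op]: towers=[A; B; C; D; E; F] holding=-
step 2 (pickup(D)): towers=[A; B; C; E; F] holding=D
step 3 (stack(D, F)): towers=[A; B; C; E; F/D] holding=-
step 4 (pickup(B)): towers=[A; C; E; F/D] holding=B
step 5 (stack(B, C)): towers=[A; C/B; E; F/D] holding=-
step 6 (unstack(B, C)): towers=[A; C; E; F/D] holding=B

towers=[A; C; E; F/D] holding=B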